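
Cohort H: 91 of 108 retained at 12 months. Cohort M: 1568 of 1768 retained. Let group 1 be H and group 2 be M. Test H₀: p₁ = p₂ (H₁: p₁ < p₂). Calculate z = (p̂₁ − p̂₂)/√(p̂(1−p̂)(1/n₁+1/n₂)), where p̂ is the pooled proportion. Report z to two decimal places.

p̂₁ = 91/108 = 0.8426, p̂₂ = 1568/1768 = 0.8869.
Pooled p̂ = (91+1568)/(108+1768) = 1659/1876 = 0.8843.
SE = √(p̂(1−p̂)(1/n₁+1/n₂)) = √(0.8843·0.1157·0.00982487) = √(0.001005) = 0.0317.
z = (0.8426 − 0.8869)/0.0317 = -0.0443/0.0317 = -1.40.

z = -1.40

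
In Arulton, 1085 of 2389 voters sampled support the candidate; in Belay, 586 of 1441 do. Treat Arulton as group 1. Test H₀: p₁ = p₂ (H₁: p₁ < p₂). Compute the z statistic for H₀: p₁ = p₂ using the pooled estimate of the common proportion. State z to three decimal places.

p̂₁ = 1085/2389 ≈ 0.45416, p̂₂ = 586/1441 ≈ 0.40666.
Pooled p̂ = (1085+586)/(2389+1441) = 1671/3830 = 0.43629.
SE = √(p̂(1−p̂)(1/n₁+1/n₂)) = √(0.43629·0.56371·0.00111255) = √(0.000273621) = 0.01654.
z = (0.45416 − 0.40666)/0.01654 = 0.04750/0.01654 = 2.872.
p-value = P(Z < 2.872) ≈ 0.9980.

z = 2.872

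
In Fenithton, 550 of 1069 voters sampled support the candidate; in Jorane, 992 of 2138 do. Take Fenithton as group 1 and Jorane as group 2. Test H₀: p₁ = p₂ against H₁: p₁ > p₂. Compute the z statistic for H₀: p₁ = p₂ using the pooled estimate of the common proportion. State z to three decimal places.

p̂₁ = 550/1069 = 0.514500, p̂₂ = 992/2138 = 0.463985.
Pooled p̂ = (550+992)/(1069+2138) = 1542/3207 = 0.480823.
SE = √(p̂(1−p̂)(1/n₁+1/n₂)) = √(0.480823·0.519177·0.00140318) = √(0.000350279) = 0.018716.
z = (0.514500 − 0.463985)/0.018716 = 0.050515/0.018716 = 2.699.
p-value = P(Z > 2.699) ≈ 0.0035.

z = 2.699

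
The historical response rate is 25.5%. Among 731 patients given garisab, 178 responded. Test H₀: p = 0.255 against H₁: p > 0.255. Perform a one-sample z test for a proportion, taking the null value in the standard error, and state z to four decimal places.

z = -0.7132

p̂ = 178/731 = 0.243502.
Standard error under H₀: √(0.255×0.745/731) = 0.016121.
z = (0.243502 − 0.255)/0.016121 = -0.011498/0.016121 = -0.7132.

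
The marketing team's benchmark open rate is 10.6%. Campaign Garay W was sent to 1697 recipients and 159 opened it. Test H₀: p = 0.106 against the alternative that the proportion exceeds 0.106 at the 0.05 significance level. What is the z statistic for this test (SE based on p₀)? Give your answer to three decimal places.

z = -1.647

p̂ = 159/1697 = 0.093695.
Standard error under H₀: √(0.106×0.894/1697) = 0.007473.
z = (0.093695 − 0.106)/0.007473 = -0.012305/0.007473 = -1.647.
p-value = P(Z > -1.647) ≈ 0.9502, so at α = 0.05 we fail to reject H₀.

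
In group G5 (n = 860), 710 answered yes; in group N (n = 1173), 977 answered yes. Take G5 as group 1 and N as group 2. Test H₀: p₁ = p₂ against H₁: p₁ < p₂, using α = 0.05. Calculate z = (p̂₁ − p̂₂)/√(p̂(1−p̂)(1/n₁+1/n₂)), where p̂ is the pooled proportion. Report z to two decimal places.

p̂₁ = 710/860 = 0.8256, p̂₂ = 977/1173 = 0.8329.
Pooled p̂ = (710+977)/(860+1173) = 1687/2033 = 0.8298.
SE = √(p̂(1−p̂)(1/n₁+1/n₂)) = √(0.8298·0.1702·0.00201531) = √(0.000284615) = 0.0169.
z = (0.8256 − 0.8329)/0.0169 = -0.0073/0.0169 = -0.43.
p-value = P(Z < -0.434) ≈ 0.3321. With α = 0.05, fail to reject H₀.

z = -0.43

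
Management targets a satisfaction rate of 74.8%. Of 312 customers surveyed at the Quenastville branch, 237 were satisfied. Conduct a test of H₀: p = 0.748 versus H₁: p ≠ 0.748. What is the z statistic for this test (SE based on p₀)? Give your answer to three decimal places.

p̂ = 237/312 = 0.75962.
SE = √(p₀(1−p₀)/n) = √(0.1885/312) = 0.02458.
z = (0.75962 − 0.748)/0.02458 = 0.01162/0.02458 = 0.473.
Two-sided p-value ≈ 2·Φ(−0.473) = 0.6365.

z = 0.473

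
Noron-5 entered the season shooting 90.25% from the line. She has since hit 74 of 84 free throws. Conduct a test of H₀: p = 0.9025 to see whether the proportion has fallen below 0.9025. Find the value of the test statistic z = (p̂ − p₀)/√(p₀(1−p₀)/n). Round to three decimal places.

p̂ = 74/84 = 0.88095.
SE = √(p₀(1−p₀)/n) = √(0.087994/84) = 0.03237.
z = (0.88095 − 0.9025)/0.03237 = -0.02155/0.03237 = -0.666.
p-value = P(Z < -0.666) ≈ 0.2528.

z = -0.666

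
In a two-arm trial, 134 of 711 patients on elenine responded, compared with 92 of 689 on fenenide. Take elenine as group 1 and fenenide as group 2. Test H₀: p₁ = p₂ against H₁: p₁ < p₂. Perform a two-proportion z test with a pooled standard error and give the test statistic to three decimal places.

p̂₁ = 134/711 ≈ 0.18847, p̂₂ = 92/689 ≈ 0.13353.
Pooled p̂ = (134+92)/(711+689) = 226/1400 = 0.16143.
SE = √(0.135369 × 0.00285785) = 0.01967.
z = (0.18847 − 0.13353)/0.01967 = 0.05494/0.01967 = 2.793.

z = 2.793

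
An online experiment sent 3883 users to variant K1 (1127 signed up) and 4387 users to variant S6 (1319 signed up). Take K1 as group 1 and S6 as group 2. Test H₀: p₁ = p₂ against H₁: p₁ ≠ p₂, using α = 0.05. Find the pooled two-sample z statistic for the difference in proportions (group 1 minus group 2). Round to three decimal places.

z = -1.036

p̂₁ = 1127/3883 ≈ 0.29024, p̂₂ = 1319/4387 ≈ 0.30066.
Pooled p̂ = (1127+1319)/(3883+4387) = 2446/8270 = 0.29577.
SE = √(0.208289 × 0.000485479) = 0.01006.
z = (0.29024 − 0.30066)/0.01006 = -0.01042/0.01006 = -1.036.
Two-sided p-value ≈ 2·Φ(−1.036) = 0.3000; since p > α = 0.05, fail to reject H₀.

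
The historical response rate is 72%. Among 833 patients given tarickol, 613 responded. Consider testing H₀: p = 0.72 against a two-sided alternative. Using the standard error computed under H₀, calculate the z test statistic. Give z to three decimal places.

z = 1.022

p̂ = 613/833 ≈ 0.735894.
Standard error under H₀: √(0.72×0.28/833) = 0.015557.
z = (0.735894 − 0.72)/0.015557 = 0.015894/0.015557 = 1.022.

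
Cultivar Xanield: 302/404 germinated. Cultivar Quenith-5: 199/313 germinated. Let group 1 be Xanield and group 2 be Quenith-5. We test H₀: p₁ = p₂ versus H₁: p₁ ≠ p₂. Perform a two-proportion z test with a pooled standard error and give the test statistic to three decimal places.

p̂₁ = 302/404 ≈ 0.74752, p̂₂ = 199/313 ≈ 0.63578.
Pooled p̂ = (302+199)/(404+313) = 501/717 = 0.69874.
SE = √(0.210501 × 0.00567014) = 0.03455.
z = (0.74752 − 0.63578)/0.03455 = 0.11174/0.03455 = 3.234.
p-value = 2·P(Z > 3.234) ≈ 0.0012.

z = 3.234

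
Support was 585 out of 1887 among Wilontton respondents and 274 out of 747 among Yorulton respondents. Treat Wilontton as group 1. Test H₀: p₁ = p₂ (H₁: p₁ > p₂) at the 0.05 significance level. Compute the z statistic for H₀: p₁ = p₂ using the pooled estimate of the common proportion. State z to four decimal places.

p̂₁ = 585/1887 = 0.310016, p̂₂ = 274/747 = 0.366801.
Pooled p̂ = (585+274)/(1887+747) = 859/2634 = 0.326120.
SE = √(0.219766 × 0.00186863) = 0.020265.
z = (0.310016 − 0.366801)/0.020265 = -0.056785/0.020265 = -2.8021.
p-value = P(Z > -2.802) ≈ 0.9975. With α = 0.05, fail to reject H₀.

z = -2.8021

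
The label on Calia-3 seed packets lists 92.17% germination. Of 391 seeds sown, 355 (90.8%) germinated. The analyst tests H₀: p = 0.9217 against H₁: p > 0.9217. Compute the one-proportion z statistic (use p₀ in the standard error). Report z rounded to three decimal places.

z = -1.014

p̂ = 355/391 ≈ 0.907928.
SE = √(p₀(1−p₀)/n) = √(0.072169/391) = 0.013586.
z = (0.907928 − 0.9217)/0.013586 = -0.013772/0.013586 = -1.014.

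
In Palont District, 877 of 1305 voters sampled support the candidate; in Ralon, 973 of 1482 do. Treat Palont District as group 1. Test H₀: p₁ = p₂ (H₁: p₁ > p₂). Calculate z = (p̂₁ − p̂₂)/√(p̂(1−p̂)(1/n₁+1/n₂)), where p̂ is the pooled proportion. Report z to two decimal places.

p̂₁ = 877/1305 = 0.67203, p̂₂ = 973/1482 = 0.65655.
Pooled p̂ = (877+973)/(1305+1482) = 1850/2787 = 0.66380.
SE = √(p̂(1−p̂)(1/n₁+1/n₂)) = √(0.66380·0.33620·0.00144105) = √(0.0003216) = 0.01793.
z = (0.67203 − 0.65655)/0.01793 = 0.01548/0.01793 = 0.86.

z = 0.86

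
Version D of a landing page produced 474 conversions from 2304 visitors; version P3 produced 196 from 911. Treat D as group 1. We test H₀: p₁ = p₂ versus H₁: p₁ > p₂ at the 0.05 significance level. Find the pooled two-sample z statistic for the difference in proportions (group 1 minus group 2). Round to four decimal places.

p̂₁ = 474/2304 = 0.205729, p̂₂ = 196/911 = 0.215148.
Pooled p̂ = (474+196)/(2304+911) = 670/3215 = 0.208398.
SE = √(0.164968 × 0.00153172) = 0.015896.
z = (0.205729 − 0.215148)/0.015896 = -0.009419/0.015896 = -0.5925.
p-value = P(Z > -0.593) ≈ 0.7233, so at α = 0.05 we fail to reject H₀.

z = -0.5925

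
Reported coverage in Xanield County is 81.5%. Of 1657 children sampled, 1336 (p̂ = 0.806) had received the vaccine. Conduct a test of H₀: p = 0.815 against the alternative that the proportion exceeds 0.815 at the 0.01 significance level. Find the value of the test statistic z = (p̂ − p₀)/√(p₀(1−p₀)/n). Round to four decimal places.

p̂ = 1336/1657 ≈ 0.8062764.
Standard error under H₀: √(0.815×0.185/1657) = 0.0095390.
z = (0.8062764 − 0.815)/0.0095390 = -0.0087236/0.0095390 = -0.9145.
p-value = P(Z > -0.915) ≈ 0.8198, so at α = 0.01 we fail to reject H₀.

z = -0.9145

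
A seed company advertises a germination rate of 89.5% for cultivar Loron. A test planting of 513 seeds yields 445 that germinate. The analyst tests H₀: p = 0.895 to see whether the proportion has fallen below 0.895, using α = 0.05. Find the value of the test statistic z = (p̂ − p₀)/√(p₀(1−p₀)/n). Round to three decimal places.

p̂ = 445/513 ≈ 0.86745.
Under H₀, SE = √(0.895·0.105/513) = √(0.000183187) = 0.01353.
z = (0.86745 − 0.895)/0.01353 = -0.02755/0.01353 = -2.036.
p-value = P(Z < -2.036) ≈ 0.0209. With α = 0.05, reject H₀.

z = -2.036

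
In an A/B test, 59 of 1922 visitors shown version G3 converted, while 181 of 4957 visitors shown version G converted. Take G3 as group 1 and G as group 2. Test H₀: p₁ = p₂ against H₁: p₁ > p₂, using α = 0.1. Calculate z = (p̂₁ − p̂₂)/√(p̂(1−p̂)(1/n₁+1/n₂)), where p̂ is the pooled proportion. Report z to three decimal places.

p̂₁ = 59/1922 = 0.030697, p̂₂ = 181/4957 = 0.036514.
Pooled p̂ = (59+181)/(1922+4957) = 240/6879 = 0.034889.
SE = √(p̂(1−p̂)(1/n₁+1/n₂)) = √(0.034889·0.965111·0.000722026) = √(2.43118e-05) = 0.004931.
z = (0.030697 − 0.036514)/0.004931 = -0.005817/0.004931 = -1.180.
p-value = P(Z > -1.180) ≈ 0.8809. With α = 0.1, fail to reject H₀.

z = -1.180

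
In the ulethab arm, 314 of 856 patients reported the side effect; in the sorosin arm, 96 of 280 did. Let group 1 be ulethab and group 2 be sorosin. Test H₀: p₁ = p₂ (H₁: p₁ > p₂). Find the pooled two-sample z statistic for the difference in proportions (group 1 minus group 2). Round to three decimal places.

z = 0.725

p̂₁ = 314/856 ≈ 0.36682, p̂₂ = 96/280 ≈ 0.34286.
Pooled p̂ = (314+96)/(856+280) = 410/1136 = 0.36092.
SE = √(0.230655 × 0.00473965) = 0.03306.
z = (0.36682 − 0.34286)/0.03306 = 0.02396/0.03306 = 0.725.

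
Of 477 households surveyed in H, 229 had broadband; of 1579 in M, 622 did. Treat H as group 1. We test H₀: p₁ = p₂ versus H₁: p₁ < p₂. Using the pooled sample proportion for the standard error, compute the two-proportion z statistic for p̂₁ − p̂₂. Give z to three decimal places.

z = 3.348

p̂₁ = 229/477 ≈ 0.480084, p̂₂ = 622/1579 ≈ 0.393920.
Pooled p̂ = (229+622)/(477+1579) = 851/2056 = 0.413911.
SE = √(0.242589 × 0.00272975) = 0.025733.
z = (0.480084 − 0.393920)/0.025733 = 0.086164/0.025733 = 3.348.
p-value = P(Z < 3.348) ≈ 0.9996.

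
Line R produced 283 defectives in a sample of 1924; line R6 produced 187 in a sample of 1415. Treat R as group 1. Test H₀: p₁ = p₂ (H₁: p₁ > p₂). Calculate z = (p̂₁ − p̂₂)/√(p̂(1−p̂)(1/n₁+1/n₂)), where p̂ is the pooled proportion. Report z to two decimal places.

p̂₁ = 283/1924 = 0.14709, p̂₂ = 187/1415 = 0.13216.
Pooled p̂ = (283+187)/(1924+1415) = 470/3339 = 0.14076.
SE = √(0.120947 × 0.00122646) = 0.01218.
z = (0.14709 − 0.13216)/0.01218 = 0.01493/0.01218 = 1.23.
p-value = P(Z > 1.226) ≈ 0.1101.

z = 1.23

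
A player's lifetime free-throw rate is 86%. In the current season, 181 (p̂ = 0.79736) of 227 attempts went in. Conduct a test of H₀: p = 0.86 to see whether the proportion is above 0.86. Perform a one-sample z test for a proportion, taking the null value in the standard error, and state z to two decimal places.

p̂ = 181/227 ≈ 0.7974.
Under H₀, SE = √(0.86·0.14/227) = √(0.000530396) = 0.0230.
z = (0.7974 − 0.86)/0.0230 = -0.0626/0.0230 = -2.72.
p-value = P(Z > -2.720) ≈ 0.9967.

z = -2.72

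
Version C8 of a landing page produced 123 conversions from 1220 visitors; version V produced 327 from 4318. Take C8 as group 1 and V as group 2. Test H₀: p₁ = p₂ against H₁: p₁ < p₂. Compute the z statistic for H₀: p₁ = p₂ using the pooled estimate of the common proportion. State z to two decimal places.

z = 2.83

p̂₁ = 123/1220 ≈ 0.10082, p̂₂ = 327/4318 ≈ 0.07573.
Pooled p̂ = (123+327)/(1220+4318) = 450/5538 = 0.08126.
SE = √(0.0746541 × 0.00105126) = 0.00886.
z = (0.10082 − 0.07573)/0.00886 = 0.02509/0.00886 = 2.83.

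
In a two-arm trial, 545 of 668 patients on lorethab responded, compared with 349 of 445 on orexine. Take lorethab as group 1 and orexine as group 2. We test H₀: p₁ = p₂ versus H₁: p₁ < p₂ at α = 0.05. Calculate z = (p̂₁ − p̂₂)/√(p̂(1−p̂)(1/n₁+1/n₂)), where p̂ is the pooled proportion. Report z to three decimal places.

z = 1.299

p̂₁ = 545/668 ≈ 0.81587, p̂₂ = 349/445 ≈ 0.78427.
Pooled p̂ = (545+349)/(668+445) = 894/1113 = 0.80323.
SE = √(0.158049 × 0.0037442) = 0.02433.
z = (0.81587 − 0.78427)/0.02433 = 0.03160/0.02433 = 1.299.
p-value = P(Z < 1.299) ≈ 0.9030. With α = 0.05, fail to reject H₀.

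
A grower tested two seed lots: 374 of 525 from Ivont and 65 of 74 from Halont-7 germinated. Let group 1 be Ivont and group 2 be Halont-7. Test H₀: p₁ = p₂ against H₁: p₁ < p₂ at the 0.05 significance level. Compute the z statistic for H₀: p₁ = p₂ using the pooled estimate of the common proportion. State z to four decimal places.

p̂₁ = 374/525 ≈ 0.712381, p̂₂ = 65/74 ≈ 0.878378.
Pooled p̂ = (374+65)/(525+74) = 439/599 = 0.732888.
SE = √(0.195763 × 0.0154183) = 0.054939.
z = (0.712381 − 0.878378)/0.054939 = -0.165997/0.054939 = -3.0215.
p-value = P(Z < -3.021) ≈ 0.0013. With α = 0.05, reject H₀.

z = -3.0215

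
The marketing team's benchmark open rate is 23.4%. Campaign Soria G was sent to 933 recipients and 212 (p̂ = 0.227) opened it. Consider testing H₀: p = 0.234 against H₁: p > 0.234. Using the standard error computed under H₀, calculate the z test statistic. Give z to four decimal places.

p̂ = 212/933 ≈ 0.227224.
Standard error under H₀: √(0.234×0.766/933) = 0.013861.
z = (0.227224 − 0.234)/0.013861 = -0.006776/0.013861 = -0.4889.
p-value = P(Z > -0.489) ≈ 0.6875.

z = -0.4889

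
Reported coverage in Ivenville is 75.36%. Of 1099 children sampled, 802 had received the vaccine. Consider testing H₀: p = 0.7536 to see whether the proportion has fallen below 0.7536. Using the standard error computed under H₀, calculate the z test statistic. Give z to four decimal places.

z = -1.8345

p̂ = 802/1099 ≈ 0.7297543.
Under H₀, SE = √(0.7536·0.2464/1099) = √(0.00016896) = 0.0129985.
z = (0.7297543 − 0.7536)/0.0129985 = -0.0238457/0.0129985 = -1.8345.
p-value = P(Z < -1.835) ≈ 0.0333.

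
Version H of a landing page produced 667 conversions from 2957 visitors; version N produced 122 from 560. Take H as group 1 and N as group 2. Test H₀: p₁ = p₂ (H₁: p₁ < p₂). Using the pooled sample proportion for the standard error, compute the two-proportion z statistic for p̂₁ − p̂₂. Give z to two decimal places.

p̂₁ = 667/2957 = 0.2256, p̂₂ = 122/560 = 0.2179.
Pooled p̂ = (667+122)/(2957+560) = 789/3517 = 0.2243.
SE = √(0.174011 × 0.00212389) = 0.0192.
z = (0.2256 − 0.2179)/0.0192 = 0.0077/0.0192 = 0.40.
p-value = P(Z < 0.401) ≈ 0.6558.

z = 0.40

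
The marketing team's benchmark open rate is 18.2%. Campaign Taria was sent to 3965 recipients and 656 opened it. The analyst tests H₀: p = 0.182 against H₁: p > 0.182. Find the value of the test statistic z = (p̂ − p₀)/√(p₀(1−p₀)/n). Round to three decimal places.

z = -2.701

p̂ = 656/3965 ≈ 0.165448.
SE = √(p₀(1−p₀)/n) = √(0.14888/3965) = 0.006128.
z = (0.165448 − 0.182)/0.006128 = -0.016552/0.006128 = -2.701.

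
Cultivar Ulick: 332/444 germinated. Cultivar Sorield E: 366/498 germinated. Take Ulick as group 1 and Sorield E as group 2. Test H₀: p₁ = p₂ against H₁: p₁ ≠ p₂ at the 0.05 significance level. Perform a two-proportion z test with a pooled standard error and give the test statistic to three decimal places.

p̂₁ = 332/444 ≈ 0.74775, p̂₂ = 366/498 ≈ 0.73494.
Pooled p̂ = (332+366)/(444+498) = 698/942 = 0.74098.
SE = √(0.19193 × 0.00426028) = 0.02860.
z = (0.74775 − 0.73494)/0.02860 = 0.01281/0.02860 = 0.448.
p-value = 2·P(Z > 0.448) ≈ 0.6542, so at α = 0.05 we fail to reject H₀.

z = 0.448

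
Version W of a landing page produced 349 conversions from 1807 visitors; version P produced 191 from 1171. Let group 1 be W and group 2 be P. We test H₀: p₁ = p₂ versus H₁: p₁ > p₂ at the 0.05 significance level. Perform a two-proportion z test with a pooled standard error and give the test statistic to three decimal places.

z = 2.078

p̂₁ = 349/1807 = 0.19314, p̂₂ = 191/1171 = 0.16311.
Pooled p̂ = (349+191)/(1807+1171) = 540/2978 = 0.18133.
SE = √(0.148449 × 0.00140737) = 0.01445.
z = (0.19314 − 0.16311)/0.01445 = 0.03003/0.01445 = 2.078.
p-value = P(Z > 2.078) ≈ 0.0189, so at α = 0.05 we reject H₀.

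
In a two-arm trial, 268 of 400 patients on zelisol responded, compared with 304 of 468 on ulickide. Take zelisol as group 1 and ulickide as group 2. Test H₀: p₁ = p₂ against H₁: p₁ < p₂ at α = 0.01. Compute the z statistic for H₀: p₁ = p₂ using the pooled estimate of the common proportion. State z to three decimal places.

p̂₁ = 268/400 ≈ 0.67000, p̂₂ = 304/468 ≈ 0.64957.
Pooled p̂ = (268+304)/(400+468) = 572/868 = 0.65899.
SE = √(p̂(1−p̂)(1/n₁+1/n₂)) = √(0.65899·0.34101·0.00463675) = √(0.00104199) = 0.03228.
z = (0.67000 − 0.64957)/0.03228 = 0.02043/0.03228 = 0.633.
p-value = P(Z < 0.633) ≈ 0.7366, so at α = 0.01 we fail to reject H₀.

z = 0.633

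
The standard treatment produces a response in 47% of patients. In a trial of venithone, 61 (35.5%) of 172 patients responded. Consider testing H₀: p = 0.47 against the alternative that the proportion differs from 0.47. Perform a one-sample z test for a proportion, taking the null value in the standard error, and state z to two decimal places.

p̂ = 61/172 = 0.3547.
Under H₀, SE = √(0.47·0.53/172) = √(0.00144826) = 0.0381.
z = (0.3547 − 0.47)/0.0381 = -0.1153/0.0381 = -3.03.
Two-sided p-value ≈ 2·Φ(−3.031) = 0.0024.

z = -3.03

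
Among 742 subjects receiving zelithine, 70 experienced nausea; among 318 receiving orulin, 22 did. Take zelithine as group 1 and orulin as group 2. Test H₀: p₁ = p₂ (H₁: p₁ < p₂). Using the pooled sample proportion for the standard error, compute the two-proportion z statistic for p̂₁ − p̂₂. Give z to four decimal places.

z = 1.3332

p̂₁ = 70/742 = 0.094340, p̂₂ = 22/318 = 0.069182.
Pooled p̂ = (70+22)/(742+318) = 92/1060 = 0.086792.
SE = √(p̂(1−p̂)(1/n₁+1/n₂)) = √(0.086792·0.913208·0.00449236) = √(0.000356063) = 0.018870.
z = (0.094340 − 0.069182)/0.018870 = 0.025158/0.018870 = 1.3332.
p-value = P(Z < 1.333) ≈ 0.9088.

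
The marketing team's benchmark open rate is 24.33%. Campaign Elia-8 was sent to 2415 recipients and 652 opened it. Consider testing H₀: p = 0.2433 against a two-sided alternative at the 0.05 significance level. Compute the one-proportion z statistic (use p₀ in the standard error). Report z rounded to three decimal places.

z = 3.056

p̂ = 652/2415 ≈ 0.26998.
SE = √(p₀(1−p₀)/n) = √(0.18411/2415) = 0.00873.
z = (0.26998 − 0.2433)/0.00873 = 0.02668/0.00873 = 3.056.
p-value = 2·P(Z > 3.056) ≈ 0.0022, so at α = 0.05 we reject H₀.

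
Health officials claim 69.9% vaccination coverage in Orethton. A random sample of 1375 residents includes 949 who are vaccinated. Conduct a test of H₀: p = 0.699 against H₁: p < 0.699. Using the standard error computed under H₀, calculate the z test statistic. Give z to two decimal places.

z = -0.71

p̂ = 949/1375 = 0.6902.
Standard error under H₀: √(0.699×0.301/1375) = 0.0124.
z = (0.6902 − 0.699)/0.0124 = -0.0088/0.0124 = -0.71.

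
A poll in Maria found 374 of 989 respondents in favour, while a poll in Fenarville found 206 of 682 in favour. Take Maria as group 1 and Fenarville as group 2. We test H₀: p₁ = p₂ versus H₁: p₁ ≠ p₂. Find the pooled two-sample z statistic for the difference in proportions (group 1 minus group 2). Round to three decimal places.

z = 3.212

p̂₁ = 374/989 = 0.378160, p̂₂ = 206/682 = 0.302053.
Pooled p̂ = (374+206)/(989+682) = 580/1671 = 0.347098.
SE = √(0.226621 × 0.0024774) = 0.023695.
z = (0.378160 − 0.302053)/0.023695 = 0.076107/0.023695 = 3.212.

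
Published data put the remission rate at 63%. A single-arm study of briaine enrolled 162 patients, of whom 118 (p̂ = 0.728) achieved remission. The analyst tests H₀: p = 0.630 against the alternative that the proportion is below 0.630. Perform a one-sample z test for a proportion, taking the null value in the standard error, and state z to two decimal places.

p̂ = 118/162 = 0.72840.
Under H₀, SE = √(0.63·0.37/162) = √(0.00143889) = 0.03793.
z = (0.72840 − 0.63)/0.03793 = 0.09840/0.03793 = 2.59.

z = 2.59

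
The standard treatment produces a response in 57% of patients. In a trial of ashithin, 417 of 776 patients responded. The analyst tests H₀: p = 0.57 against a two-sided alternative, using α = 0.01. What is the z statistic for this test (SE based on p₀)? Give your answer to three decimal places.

z = -1.836

p̂ = 417/776 ≈ 0.53737.
Standard error under H₀: √(0.57×0.43/776) = 0.01777.
z = (0.53737 − 0.57)/0.01777 = -0.03263/0.01777 = -1.836.
p-value = 2·P(Z > 1.836) ≈ 0.0664, so at α = 0.01 we fail to reject H₀.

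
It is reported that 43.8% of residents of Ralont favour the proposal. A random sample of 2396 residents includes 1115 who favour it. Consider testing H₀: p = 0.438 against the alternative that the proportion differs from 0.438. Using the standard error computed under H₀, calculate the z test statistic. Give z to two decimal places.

p̂ = 1115/2396 = 0.46536.
Under H₀, SE = √(0.438·0.562/2396) = √(0.000102736) = 0.01014.
z = (0.46536 − 0.438)/0.01014 = 0.02736/0.01014 = 2.70.

z = 2.70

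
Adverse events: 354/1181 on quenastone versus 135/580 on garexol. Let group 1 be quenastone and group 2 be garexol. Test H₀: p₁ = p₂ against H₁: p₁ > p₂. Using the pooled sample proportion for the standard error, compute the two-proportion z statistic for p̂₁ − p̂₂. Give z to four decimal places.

z = 2.9499

p̂₁ = 354/1181 ≈ 0.299746, p̂₂ = 135/580 ≈ 0.232759.
Pooled p̂ = (354+135)/(1181+580) = 489/1761 = 0.277683.
SE = √(0.200575 × 0.00257088) = 0.022708.
z = (0.299746 − 0.232759)/0.022708 = 0.066987/0.022708 = 2.9499.
p-value = P(Z > 2.950) ≈ 0.0016.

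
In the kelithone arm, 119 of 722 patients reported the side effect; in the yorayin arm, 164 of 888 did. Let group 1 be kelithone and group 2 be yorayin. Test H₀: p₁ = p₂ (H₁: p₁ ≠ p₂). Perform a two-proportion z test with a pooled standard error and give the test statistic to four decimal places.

z = -1.0415

p̂₁ = 119/722 = 0.164820, p̂₂ = 164/888 = 0.184685.
Pooled p̂ = (119+164)/(722+888) = 283/1610 = 0.175776.
SE = √(0.144879 × 0.00251117) = 0.019074.
z = (0.164820 − 0.184685)/0.019074 = -0.019865/0.019074 = -1.0415.
Two-sided p-value ≈ 2·Φ(−1.041) = 0.2977.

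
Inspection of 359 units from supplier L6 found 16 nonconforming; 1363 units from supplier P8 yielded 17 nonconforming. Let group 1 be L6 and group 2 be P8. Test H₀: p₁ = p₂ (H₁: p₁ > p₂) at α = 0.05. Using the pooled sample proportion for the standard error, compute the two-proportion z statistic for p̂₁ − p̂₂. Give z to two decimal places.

z = 3.95

p̂₁ = 16/359 ≈ 0.04457, p̂₂ = 17/1363 ≈ 0.01247.
Pooled p̂ = (16+17)/(359+1363) = 33/1722 = 0.01916.
SE = √(0.0187965 × 0.00351919) = 0.00813.
z = (0.04457 − 0.01247)/0.00813 = 0.03210/0.00813 = 3.95.
p-value = P(Z > 3.946) ≈ 0.0000. With α = 0.05, reject H₀.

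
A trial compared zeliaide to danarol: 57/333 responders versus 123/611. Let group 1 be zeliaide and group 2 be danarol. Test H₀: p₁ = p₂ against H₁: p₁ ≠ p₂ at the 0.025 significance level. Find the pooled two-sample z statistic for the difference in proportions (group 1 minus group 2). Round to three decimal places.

z = -1.126

p̂₁ = 57/333 = 0.17117, p̂₂ = 123/611 = 0.20131.
Pooled p̂ = (57+123)/(333+611) = 180/944 = 0.19068.
SE = √(0.15432 × 0.00463966) = 0.02676.
z = (0.17117 − 0.20131)/0.02676 = -0.03014/0.02676 = -1.126.
Two-sided p-value ≈ 2·Φ(−1.126) = 0.2600; since p > α = 0.025, fail to reject H₀.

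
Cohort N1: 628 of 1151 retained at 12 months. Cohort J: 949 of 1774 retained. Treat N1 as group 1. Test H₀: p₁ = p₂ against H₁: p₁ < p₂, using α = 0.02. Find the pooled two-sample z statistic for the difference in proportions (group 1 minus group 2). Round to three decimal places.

p̂₁ = 628/1151 = 0.54561, p̂₂ = 949/1774 = 0.53495.
Pooled p̂ = (628+949)/(1151+1774) = 1577/2925 = 0.53915.
SE = √(p̂(1−p̂)(1/n₁+1/n₂)) = √(0.53915·0.46085·0.00143251) = √(0.000355932) = 0.01887.
z = (0.54561 − 0.53495)/0.01887 = 0.01066/0.01887 = 0.565.
p-value = P(Z < 0.565) ≈ 0.7140; since p > α = 0.02, fail to reject H₀.

z = 0.565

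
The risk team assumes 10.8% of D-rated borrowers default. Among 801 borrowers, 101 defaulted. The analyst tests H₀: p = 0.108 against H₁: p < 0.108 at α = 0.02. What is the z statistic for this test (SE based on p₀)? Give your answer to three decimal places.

p̂ = 101/801 = 0.126092.
Standard error under H₀: √(0.108×0.892/801) = 0.010967.
z = (0.126092 − 0.108)/0.010967 = 0.018092/0.010967 = 1.650.
p-value = P(Z < 1.650) ≈ 0.9505. With α = 0.02, fail to reject H₀.

z = 1.650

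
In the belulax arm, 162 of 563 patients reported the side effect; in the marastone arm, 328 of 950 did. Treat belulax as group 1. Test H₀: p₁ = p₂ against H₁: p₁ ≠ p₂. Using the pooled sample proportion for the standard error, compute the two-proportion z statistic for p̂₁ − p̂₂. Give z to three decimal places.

p̂₁ = 162/563 ≈ 0.28774, p̂₂ = 328/950 ≈ 0.34526.
Pooled p̂ = (162+328)/(563+950) = 490/1513 = 0.32386.
SE = √(p̂(1−p̂)(1/n₁+1/n₂)) = √(0.32386·0.67614·0.00282883) = √(0.000619442) = 0.02489.
z = (0.28774 − 0.34526)/0.02489 = -0.05752/0.02489 = -2.311.
p-value = 2·P(Z > 2.311) ≈ 0.0208.

z = -2.311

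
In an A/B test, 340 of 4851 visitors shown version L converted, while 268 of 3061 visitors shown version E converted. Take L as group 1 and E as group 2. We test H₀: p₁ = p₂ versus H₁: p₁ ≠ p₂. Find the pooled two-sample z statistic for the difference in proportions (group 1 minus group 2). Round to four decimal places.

z = -2.8406

p̂₁ = 340/4851 = 0.070089, p̂₂ = 268/3061 = 0.087553.
Pooled p̂ = (340+268)/(4851+3061) = 608/7912 = 0.076845.
SE = √(0.0709401 × 0.000532834) = 0.006148.
z = (0.070089 − 0.087553)/0.006148 = -0.017464/0.006148 = -2.8406.
Two-sided p-value ≈ 2·Φ(−2.841) = 0.0045.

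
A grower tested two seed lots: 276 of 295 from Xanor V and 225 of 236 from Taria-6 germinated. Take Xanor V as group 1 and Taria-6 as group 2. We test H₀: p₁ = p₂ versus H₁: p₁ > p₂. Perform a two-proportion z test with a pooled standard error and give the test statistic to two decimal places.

z = -0.88

p̂₁ = 276/295 = 0.9356, p̂₂ = 225/236 = 0.9534.
Pooled p̂ = (276+225)/(295+236) = 501/531 = 0.9435.
SE = √(0.0533052 × 0.00762712) = 0.0202.
z = (0.9356 − 0.9534)/0.0202 = -0.0178/0.0202 = -0.88.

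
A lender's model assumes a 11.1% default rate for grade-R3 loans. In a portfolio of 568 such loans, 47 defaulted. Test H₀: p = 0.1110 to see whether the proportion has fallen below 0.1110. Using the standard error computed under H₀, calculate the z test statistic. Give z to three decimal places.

z = -2.144

p̂ = 47/568 = 0.082746.
Under H₀, SE = √(0.111·0.889/568) = √(0.000173731) = 0.013181.
z = (0.082746 − 0.111)/0.013181 = -0.028254/0.013181 = -2.144.
p-value = P(Z < -2.144) ≈ 0.0160.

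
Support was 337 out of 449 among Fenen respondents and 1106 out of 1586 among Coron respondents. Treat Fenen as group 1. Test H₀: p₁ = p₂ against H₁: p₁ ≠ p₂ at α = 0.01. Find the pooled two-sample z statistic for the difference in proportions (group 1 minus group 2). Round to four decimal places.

p̂₁ = 337/449 ≈ 0.750557, p̂₂ = 1106/1586 ≈ 0.697352.
Pooled p̂ = (337+1106)/(449+1586) = 1443/2035 = 0.709091.
SE = √(0.206281 × 0.00285769) = 0.024279.
z = (0.750557 − 0.697352)/0.024279 = 0.053205/0.024279 = 2.1914.
p-value = 2·P(Z > 2.191) ≈ 0.0284. With α = 0.01, fail to reject H₀.

z = 2.1914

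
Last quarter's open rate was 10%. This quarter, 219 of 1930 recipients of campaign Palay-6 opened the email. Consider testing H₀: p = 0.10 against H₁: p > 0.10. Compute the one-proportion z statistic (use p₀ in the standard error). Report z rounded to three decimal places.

p̂ = 219/1930 ≈ 0.113472.
SE = √(p₀(1−p₀)/n) = √(0.09/1930) = 0.006829.
z = (0.113472 − 0.1)/0.006829 = 0.013472/0.006829 = 1.973.
p-value = P(Z > 1.973) ≈ 0.0243.

z = 1.973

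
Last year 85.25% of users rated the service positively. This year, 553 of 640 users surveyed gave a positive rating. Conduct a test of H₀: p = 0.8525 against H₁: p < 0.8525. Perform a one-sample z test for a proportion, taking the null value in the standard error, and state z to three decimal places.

z = 0.825

p̂ = 553/640 ≈ 0.86406.
Under H₀, SE = √(0.8525·0.1475/640) = √(0.000196475) = 0.01402.
z = (0.86406 − 0.8525)/0.01402 = 0.01156/0.01402 = 0.825.
p-value = P(Z < 0.825) ≈ 0.7953.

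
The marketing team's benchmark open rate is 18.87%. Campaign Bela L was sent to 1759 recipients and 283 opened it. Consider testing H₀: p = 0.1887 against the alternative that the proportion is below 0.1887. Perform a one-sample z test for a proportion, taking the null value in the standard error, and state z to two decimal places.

p̂ = 283/1759 ≈ 0.16089.
Standard error under H₀: √(0.1887×0.8113/1759) = 0.00933.
z = (0.16089 − 0.1887)/0.00933 = -0.02781/0.00933 = -2.98.
p-value = P(Z < -2.981) ≈ 0.0014.

z = -2.98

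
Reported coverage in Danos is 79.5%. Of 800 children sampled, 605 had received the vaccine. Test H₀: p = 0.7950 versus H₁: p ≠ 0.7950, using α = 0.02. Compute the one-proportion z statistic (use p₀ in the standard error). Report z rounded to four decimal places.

p̂ = 605/800 ≈ 0.756250.
Under H₀, SE = √(0.795·0.205/800) = √(0.000203719) = 0.014273.
z = (0.756250 − 0.795)/0.014273 = -0.038750/0.014273 = -2.7149.
p-value = 2·P(Z > 2.715) ≈ 0.0066; since p < α = 0.02, reject H₀.

z = -2.7149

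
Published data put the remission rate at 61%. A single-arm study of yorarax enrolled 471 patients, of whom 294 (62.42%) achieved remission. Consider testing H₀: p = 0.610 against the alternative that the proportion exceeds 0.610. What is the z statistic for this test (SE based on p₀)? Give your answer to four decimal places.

p̂ = 294/471 ≈ 0.624204.
Under H₀, SE = √(0.61·0.39/471) = √(0.000505096) = 0.022474.
z = (0.624204 − 0.61)/0.022474 = 0.014204/0.022474 = 0.6320.
p-value = P(Z > 0.632) ≈ 0.2637.

z = 0.6320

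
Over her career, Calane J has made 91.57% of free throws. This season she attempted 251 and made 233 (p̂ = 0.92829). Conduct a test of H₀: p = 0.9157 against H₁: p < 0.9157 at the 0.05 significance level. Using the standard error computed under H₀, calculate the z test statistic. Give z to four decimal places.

z = 0.7177

p̂ = 233/251 ≈ 0.928287.
SE = √(p₀(1−p₀)/n) = √(0.077194/251) = 0.017537.
z = (0.928287 − 0.9157)/0.017537 = 0.012587/0.017537 = 0.7177.
p-value = P(Z < 0.718) ≈ 0.7635; since p > α = 0.05, fail to reject H₀.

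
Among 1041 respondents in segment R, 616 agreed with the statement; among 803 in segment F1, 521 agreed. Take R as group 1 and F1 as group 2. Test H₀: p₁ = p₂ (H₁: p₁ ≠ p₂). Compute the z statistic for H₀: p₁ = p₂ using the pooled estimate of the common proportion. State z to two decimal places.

p̂₁ = 616/1041 = 0.5917, p̂₂ = 521/803 = 0.6488.
Pooled p̂ = (616+521)/(1041+803) = 1137/1844 = 0.6166.
SE = √(0.236406 × 0.00220594) = 0.0228.
z = (0.5917 − 0.6488)/0.0228 = -0.0571/0.0228 = -2.50.
Two-sided p-value ≈ 2·Φ(−2.499) = 0.0124.

z = -2.50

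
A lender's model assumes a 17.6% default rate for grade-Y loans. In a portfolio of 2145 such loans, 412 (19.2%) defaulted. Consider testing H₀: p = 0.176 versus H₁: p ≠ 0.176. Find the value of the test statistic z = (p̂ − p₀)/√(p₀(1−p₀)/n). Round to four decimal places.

z = 1.9549

p̂ = 412/2145 = 0.192075.
SE = √(p₀(1−p₀)/n) = √(0.14502/2145) = 0.008223.
z = (0.192075 − 0.176)/0.008223 = 0.016075/0.008223 = 1.9549.
p-value = 2·P(Z > 1.955) ≈ 0.0506.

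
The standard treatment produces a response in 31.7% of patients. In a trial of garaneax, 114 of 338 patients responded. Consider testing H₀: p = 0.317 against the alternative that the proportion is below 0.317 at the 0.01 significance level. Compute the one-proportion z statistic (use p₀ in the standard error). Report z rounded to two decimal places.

z = 0.80

p̂ = 114/338 = 0.3373.
SE = √(p₀(1−p₀)/n) = √(0.21651/338) = 0.0253.
z = (0.3373 − 0.317)/0.0253 = 0.0203/0.0253 = 0.80.
p-value = P(Z < 0.801) ≈ 0.7885, so at α = 0.01 we fail to reject H₀.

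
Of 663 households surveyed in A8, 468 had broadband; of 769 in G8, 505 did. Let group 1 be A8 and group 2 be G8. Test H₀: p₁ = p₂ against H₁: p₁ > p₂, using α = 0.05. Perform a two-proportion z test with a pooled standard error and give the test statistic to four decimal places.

p̂₁ = 468/663 = 0.7058824, p̂₂ = 505/769 = 0.6566970.
Pooled p̂ = (468+505)/(663+769) = 973/1432 = 0.6794693.
SE = √(p̂(1−p̂)(1/n₁+1/n₂)) = √(0.6794693·0.3205307·0.00280869) = √(0.000611706) = 0.0247327.
z = (0.7058824 − 0.6566970)/0.0247327 = 0.0491854/0.0247327 = 1.9887.
p-value = P(Z > 1.989) ≈ 0.0234, so at α = 0.05 we reject H₀.

z = 1.9887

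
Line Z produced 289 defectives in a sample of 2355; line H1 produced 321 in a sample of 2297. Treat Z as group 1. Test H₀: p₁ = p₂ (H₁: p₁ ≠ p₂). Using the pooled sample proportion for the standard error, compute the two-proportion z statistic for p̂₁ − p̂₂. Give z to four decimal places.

z = -1.7205

p̂₁ = 289/2355 = 0.1227176, p̂₂ = 321/2297 = 0.1397475.
Pooled p̂ = (289+321)/(2355+2297) = 610/4652 = 0.1311264.
SE = √(p̂(1−p̂)(1/n₁+1/n₂)) = √(0.1311264·0.8688736·0.000859979) = √(9.79793e-05) = 0.0098985.
z = (0.1227176 − 0.1397475)/0.0098985 = -0.0170299/0.0098985 = -1.7205.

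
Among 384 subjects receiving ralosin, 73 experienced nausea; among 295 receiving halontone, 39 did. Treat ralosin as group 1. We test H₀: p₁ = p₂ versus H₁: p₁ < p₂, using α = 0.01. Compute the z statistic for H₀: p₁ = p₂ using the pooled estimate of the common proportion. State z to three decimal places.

z = 2.015

p̂₁ = 73/384 ≈ 0.19010, p̂₂ = 39/295 ≈ 0.13220.
Pooled p̂ = (73+39)/(384+295) = 112/679 = 0.16495.
SE = √(p̂(1−p̂)(1/n₁+1/n₂)) = √(0.16495·0.83505·0.005994) = √(0.000825616) = 0.02873.
z = (0.19010 − 0.13220)/0.02873 = 0.05790/0.02873 = 2.015.
p-value = P(Z < 2.015) ≈ 0.9781; since p > α = 0.01, fail to reject H₀.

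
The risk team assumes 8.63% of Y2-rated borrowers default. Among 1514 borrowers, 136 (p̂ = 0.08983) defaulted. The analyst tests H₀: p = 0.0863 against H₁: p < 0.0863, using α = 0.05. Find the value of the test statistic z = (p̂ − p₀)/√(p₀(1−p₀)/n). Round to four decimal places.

z = 0.4889

p̂ = 136/1514 = 0.0898283.
Standard error under H₀: √(0.0863×0.9137/1514) = 0.0072168.
z = (0.0898283 − 0.0863)/0.0072168 = 0.0035283/0.0072168 = 0.4889.
p-value = P(Z < 0.489) ≈ 0.6875, so at α = 0.05 we fail to reject H₀.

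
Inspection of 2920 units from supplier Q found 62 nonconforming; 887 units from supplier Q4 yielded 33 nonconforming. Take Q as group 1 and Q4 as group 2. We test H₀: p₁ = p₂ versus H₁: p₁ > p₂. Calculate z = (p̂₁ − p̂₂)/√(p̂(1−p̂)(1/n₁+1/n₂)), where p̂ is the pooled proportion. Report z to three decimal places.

p̂₁ = 62/2920 = 0.02123, p̂₂ = 33/887 = 0.03720.
Pooled p̂ = (62+33)/(2920+887) = 95/3807 = 0.02495.
SE = √(0.0243313 × 0.00146986) = 0.00598.
z = (0.02123 − 0.03720)/0.00598 = -0.01597/0.00598 = -2.671.

z = -2.671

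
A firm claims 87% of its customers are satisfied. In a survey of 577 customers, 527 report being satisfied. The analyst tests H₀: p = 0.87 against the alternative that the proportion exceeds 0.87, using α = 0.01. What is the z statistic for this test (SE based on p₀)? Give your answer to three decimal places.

p̂ = 527/577 = 0.91334.
Standard error under H₀: √(0.87×0.13/577) = 0.01400.
z = (0.91334 − 0.87)/0.01400 = 0.04334/0.01400 = 3.096.
p-value = P(Z > 3.096) ≈ 0.0010. With α = 0.01, reject H₀.

z = 3.096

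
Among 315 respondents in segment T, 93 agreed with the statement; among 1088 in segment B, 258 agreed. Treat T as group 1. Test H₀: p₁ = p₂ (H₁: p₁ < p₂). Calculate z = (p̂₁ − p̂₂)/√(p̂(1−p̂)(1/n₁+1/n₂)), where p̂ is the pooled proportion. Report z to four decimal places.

z = 2.0968

p̂₁ = 93/315 ≈ 0.295238, p̂₂ = 258/1088 ≈ 0.237132.
Pooled p̂ = (93+258)/(315+1088) = 351/1403 = 0.250178.
SE = √(p̂(1−p̂)(1/n₁+1/n₂)) = √(0.250178·0.749822·0.00409372) = √(0.000767937) = 0.027712.
z = (0.295238 − 0.237132)/0.027712 = 0.058106/0.027712 = 2.0968.
p-value = P(Z < 2.097) ≈ 0.9820.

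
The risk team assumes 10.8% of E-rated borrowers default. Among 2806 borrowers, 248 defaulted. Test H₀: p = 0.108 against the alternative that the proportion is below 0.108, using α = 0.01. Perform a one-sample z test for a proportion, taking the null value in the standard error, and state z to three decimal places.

z = -3.348

p̂ = 248/2806 = 0.08838.
SE = √(p₀(1−p₀)/n) = √(0.096336/2806) = 0.00586.
z = (0.08838 − 0.108)/0.00586 = -0.01962/0.00586 = -3.348.
p-value = P(Z < -3.348) ≈ 0.0004. With α = 0.01, reject H₀.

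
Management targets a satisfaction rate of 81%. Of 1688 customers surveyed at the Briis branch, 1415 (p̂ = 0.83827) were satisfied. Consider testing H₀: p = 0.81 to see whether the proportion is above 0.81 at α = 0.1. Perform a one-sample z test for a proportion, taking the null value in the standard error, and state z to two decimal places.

z = 2.96

p̂ = 1415/1688 = 0.83827.
Standard error under H₀: √(0.81×0.19/1688) = 0.00955.
z = (0.83827 − 0.81)/0.00955 = 0.02827/0.00955 = 2.96.
p-value = P(Z > 2.961) ≈ 0.0015. With α = 0.1, reject H₀.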